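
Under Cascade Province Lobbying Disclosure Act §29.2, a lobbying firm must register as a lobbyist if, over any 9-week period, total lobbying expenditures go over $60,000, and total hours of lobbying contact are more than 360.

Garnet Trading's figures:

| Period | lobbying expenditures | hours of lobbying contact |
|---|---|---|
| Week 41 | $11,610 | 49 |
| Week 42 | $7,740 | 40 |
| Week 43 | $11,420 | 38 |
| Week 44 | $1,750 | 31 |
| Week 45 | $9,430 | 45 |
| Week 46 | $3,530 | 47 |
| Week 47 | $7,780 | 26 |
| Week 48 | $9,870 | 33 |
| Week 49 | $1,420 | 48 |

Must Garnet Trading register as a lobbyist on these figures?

Total lobbying expenditures: $11,610 + $7,740 + $11,420 + $1,750 + $9,430 + $3,530 + $7,780 + $9,870 + $1,420 = $64,550 (> $60,000).
Total hours of lobbying contact: 49 + 40 + 38 + 31 + 45 + 47 + 26 + 33 + 48 = 357 (≤ 360).
The test is 'and': the rule requires both, and at least one is not exceeded.

No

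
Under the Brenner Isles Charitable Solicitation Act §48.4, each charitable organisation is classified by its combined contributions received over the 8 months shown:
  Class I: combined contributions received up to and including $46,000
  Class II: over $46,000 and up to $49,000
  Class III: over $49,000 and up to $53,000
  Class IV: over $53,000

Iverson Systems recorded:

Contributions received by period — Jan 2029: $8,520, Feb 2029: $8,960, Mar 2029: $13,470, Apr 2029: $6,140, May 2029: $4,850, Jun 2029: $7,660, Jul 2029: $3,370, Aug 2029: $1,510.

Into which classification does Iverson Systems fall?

Combined contributions received: $8,520 + $8,960 + $13,470 + $6,140 + $4,850 + $7,660 + $3,370 + $1,510 = $54,480.
$54,480 > $53,000, so Class IV applies.

Class IV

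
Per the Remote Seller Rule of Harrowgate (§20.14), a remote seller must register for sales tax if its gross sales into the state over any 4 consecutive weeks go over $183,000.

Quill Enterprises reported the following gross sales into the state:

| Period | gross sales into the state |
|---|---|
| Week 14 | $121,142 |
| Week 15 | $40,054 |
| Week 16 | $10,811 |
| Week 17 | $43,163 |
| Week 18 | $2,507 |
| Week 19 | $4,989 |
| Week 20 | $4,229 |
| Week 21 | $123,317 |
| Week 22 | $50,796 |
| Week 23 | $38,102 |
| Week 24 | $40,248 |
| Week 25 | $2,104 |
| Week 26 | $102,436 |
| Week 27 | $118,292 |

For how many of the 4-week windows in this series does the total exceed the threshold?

Week 14–Week 17: $121,142 + $40,054 + $10,811 + $43,163 = $215,170 (over)
Week 15–Week 18: $40,054 + $10,811 + $43,163 + $2,507 = $96,535 (under)
Week 16–Week 19: $10,811 + $43,163 + $2,507 + $4,989 = $61,470 (under)
Week 17–Week 20: $43,163 + $2,507 + $4,989 + $4,229 = $54,888 (under)
Week 18–Week 21: $2,507 + $4,989 + $4,229 + $123,317 = $135,042 (under)
Week 19–Week 22: $4,989 + $4,229 + $123,317 + $50,796 = $183,331 (over)
Week 20–Week 23: $4,229 + $123,317 + $50,796 + $38,102 = $216,444 (over)
Week 21–Week 24: $123,317 + $50,796 + $38,102 + $40,248 = $252,463 (over)
Week 22–Week 25: $50,796 + $38,102 + $40,248 + $2,104 = $131,250 (under)
Week 23–Week 26: $38,102 + $40,248 + $2,104 + $102,436 = $182,890 (under)
Week 24–Week 27: $40,248 + $2,104 + $102,436 + $118,292 = $263,080 (over)
5 windows exceed the threshold.

5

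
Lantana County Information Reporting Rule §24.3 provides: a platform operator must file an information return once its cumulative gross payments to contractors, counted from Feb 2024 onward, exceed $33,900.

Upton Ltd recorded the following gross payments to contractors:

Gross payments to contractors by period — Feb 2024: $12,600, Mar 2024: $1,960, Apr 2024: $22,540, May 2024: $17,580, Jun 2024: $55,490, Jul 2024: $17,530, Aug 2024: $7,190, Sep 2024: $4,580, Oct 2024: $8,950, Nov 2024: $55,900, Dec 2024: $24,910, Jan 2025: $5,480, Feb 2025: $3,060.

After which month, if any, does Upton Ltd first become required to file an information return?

Through Feb 2024: $12,600
Through Mar 2024: $14,560
Through Apr 2024: $37,100 ← exceeds threshold

Apr 2024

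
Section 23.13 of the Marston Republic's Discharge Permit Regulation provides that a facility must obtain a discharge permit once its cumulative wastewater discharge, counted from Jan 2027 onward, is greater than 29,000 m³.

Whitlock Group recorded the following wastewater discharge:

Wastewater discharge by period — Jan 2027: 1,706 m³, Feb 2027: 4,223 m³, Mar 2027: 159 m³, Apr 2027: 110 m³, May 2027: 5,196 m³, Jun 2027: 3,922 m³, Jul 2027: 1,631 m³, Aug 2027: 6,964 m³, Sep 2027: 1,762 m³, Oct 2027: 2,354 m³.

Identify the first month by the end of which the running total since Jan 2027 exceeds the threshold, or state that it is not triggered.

Through Jan 2027: 1,706 m³
Through Feb 2027: 5,929 m³
Through Mar 2027: 6,088 m³
Through Apr 2027: 6,198 m³
Through May 2027: 11,394 m³
Through Jun 2027: 15,316 m³
Through Jul 2027: 16,947 m³
Through Aug 2027: 23,911 m³
Through Sep 2027: 25,673 m³
Through Oct 2027: 28,027 m³
Final cumulative total 28,027 m³ ≤ 29,000 m³; the threshold is never exceeded.

Not triggered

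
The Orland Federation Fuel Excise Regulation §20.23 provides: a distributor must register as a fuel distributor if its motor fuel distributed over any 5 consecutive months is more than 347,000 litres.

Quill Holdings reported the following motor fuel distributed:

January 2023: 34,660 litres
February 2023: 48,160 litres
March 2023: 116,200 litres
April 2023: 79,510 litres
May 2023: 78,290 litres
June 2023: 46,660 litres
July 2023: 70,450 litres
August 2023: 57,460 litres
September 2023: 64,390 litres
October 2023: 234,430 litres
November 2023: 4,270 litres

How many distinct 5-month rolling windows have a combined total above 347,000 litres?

5

January 2023–May 2023: 34,660 litres + 48,160 litres + 116,200 litres + 79,510 litres + 78,290 litres = 356,820 litres (over)
February 2023–June 2023: 48,160 litres + 116,200 litres + 79,510 litres + 78,290 litres + 46,660 litres = 368,820 litres (over)
March 2023–July 2023: 116,200 litres + 79,510 litres + 78,290 litres + 46,660 litres + 70,450 litres = 391,110 litres (over)
April 2023–August 2023: 79,510 litres + 78,290 litres + 46,660 litres + 70,450 litres + 57,460 litres = 332,370 litres (under)
May 2023–September 2023: 78,290 litres + 46,660 litres + 70,450 litres + 57,460 litres + 64,390 litres = 317,250 litres (under)
June 2023–October 2023: 46,660 litres + 70,450 litres + 57,460 litres + 64,390 litres + 234,430 litres = 473,390 litres (over)
July 2023–November 2023: 70,450 litres + 57,460 litres + 64,390 litres + 234,430 litres + 4,270 litres = 431,000 litres (over)
5 windows exceed the threshold.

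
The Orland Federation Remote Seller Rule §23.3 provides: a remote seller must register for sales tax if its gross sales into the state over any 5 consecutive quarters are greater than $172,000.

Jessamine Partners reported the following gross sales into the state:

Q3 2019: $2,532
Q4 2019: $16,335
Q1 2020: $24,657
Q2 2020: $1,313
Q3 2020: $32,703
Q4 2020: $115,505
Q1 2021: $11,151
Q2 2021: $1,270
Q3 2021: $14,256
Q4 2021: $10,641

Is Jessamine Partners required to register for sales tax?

Yes

Q3 2019–Q3 2020: $2,532 + $16,335 + $24,657 + $1,313 + $32,703 = $77,540 (under)
Q4 2019–Q4 2020: $16,335 + $24,657 + $1,313 + $32,703 + $115,505 = $190,513 (over)
Q1 2020–Q1 2021: $24,657 + $1,313 + $32,703 + $115,505 + $11,151 = $185,329 (over)
Q2 2020–Q2 2021: $1,313 + $32,703 + $115,505 + $11,151 + $1,270 = $161,942 (under)
Q3 2020–Q3 2021: $32,703 + $115,505 + $11,151 + $1,270 + $14,256 = $174,885 (over)
Q4 2020–Q4 2021: $115,505 + $11,151 + $1,270 + $14,256 + $10,641 = $152,823 (under)
At least one window exceeds $172,000.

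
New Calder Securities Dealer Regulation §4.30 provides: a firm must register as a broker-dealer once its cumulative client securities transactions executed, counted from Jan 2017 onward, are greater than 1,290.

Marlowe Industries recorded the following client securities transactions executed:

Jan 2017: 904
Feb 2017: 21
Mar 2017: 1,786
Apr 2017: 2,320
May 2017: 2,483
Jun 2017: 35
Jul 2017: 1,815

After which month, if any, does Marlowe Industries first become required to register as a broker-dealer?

Mar 2017

Through Jan 2017: 904
Through Feb 2017: 925
Through Mar 2017: 2,711 ← exceeds threshold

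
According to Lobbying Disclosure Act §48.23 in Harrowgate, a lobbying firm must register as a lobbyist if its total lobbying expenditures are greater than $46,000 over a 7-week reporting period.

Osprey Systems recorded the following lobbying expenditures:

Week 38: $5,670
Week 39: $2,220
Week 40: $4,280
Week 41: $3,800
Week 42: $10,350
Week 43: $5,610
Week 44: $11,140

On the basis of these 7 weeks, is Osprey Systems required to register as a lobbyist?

No

Total lobbying expenditures: $5,670 + $2,220 + $4,280 + $3,800 + $10,350 + $5,610 + $11,140 = $43,070.
$43,070 ≤ $46,000, so the threshold is not exceeded.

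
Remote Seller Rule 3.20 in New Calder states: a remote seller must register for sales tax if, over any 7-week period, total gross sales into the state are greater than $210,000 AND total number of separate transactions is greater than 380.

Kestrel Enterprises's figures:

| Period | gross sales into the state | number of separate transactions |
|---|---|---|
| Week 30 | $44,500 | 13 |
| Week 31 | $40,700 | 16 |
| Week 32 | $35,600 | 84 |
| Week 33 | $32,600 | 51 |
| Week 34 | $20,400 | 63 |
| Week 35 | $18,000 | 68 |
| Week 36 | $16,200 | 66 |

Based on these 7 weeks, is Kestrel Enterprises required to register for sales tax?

No

Total gross sales into the state: $44,500 + $40,700 + $35,600 + $32,600 + $20,400 + $18,000 + $16,200 = $208,000 (≤ $210,000).
Total number of separate transactions: 13 + 16 + 84 + 51 + 63 + 68 + 66 = 361 (≤ 380).
The test is 'and': the rule requires both, and at least one is not exceeded.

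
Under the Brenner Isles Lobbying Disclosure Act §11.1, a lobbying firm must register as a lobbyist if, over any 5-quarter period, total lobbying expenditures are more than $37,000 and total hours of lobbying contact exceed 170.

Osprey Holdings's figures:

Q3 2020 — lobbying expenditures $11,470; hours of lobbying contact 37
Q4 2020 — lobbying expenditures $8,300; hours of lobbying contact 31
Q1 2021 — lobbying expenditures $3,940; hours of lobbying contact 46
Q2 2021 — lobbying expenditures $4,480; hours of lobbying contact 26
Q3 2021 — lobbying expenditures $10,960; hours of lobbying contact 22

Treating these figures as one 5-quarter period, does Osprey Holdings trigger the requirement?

Total lobbying expenditures: $11,470 + $8,300 + $3,940 + $4,480 + $10,960 = $39,150 (> $37,000).
Total hours of lobbying contact: 37 + 31 + 46 + 26 + 22 = 162 (≤ 170).
The test is 'and': the rule requires both, and at least one is not exceeded.

No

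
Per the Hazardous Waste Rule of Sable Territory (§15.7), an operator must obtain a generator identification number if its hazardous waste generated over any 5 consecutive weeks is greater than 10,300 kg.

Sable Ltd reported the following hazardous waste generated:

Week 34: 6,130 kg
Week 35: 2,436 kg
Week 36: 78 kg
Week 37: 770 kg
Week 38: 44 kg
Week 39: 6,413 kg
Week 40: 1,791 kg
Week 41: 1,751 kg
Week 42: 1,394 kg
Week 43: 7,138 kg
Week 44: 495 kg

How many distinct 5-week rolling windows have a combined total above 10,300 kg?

Week 34–Week 38: 6,130 kg + 2,436 kg + 78 kg + 770 kg + 44 kg = 9,458 kg (under)
Week 35–Week 39: 2,436 kg + 78 kg + 770 kg + 44 kg + 6,413 kg = 9,741 kg (under)
Week 36–Week 40: 78 kg + 770 kg + 44 kg + 6,413 kg + 1,791 kg = 9,096 kg (under)
Week 37–Week 41: 770 kg + 44 kg + 6,413 kg + 1,791 kg + 1,751 kg = 10,769 kg (over)
Week 38–Week 42: 44 kg + 6,413 kg + 1,791 kg + 1,751 kg + 1,394 kg = 11,393 kg (over)
Week 39–Week 43: 6,413 kg + 1,791 kg + 1,751 kg + 1,394 kg + 7,138 kg = 18,487 kg (over)
Week 40–Week 44: 1,791 kg + 1,751 kg + 1,394 kg + 7,138 kg + 495 kg = 12,569 kg (over)
4 windows exceed the threshold.

4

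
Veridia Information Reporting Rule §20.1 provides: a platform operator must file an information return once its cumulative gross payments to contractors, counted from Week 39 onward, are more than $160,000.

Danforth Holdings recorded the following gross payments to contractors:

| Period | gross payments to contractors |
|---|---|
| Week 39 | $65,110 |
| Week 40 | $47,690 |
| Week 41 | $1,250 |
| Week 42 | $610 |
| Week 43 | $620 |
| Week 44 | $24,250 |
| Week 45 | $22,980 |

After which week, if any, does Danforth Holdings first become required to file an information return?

Through Week 39: $65,110
Through Week 40: $112,800
Through Week 41: $114,050
Through Week 42: $114,660
Through Week 43: $115,280
Through Week 44: $139,530
Through Week 45: $162,510 ← exceeds threshold

Week 45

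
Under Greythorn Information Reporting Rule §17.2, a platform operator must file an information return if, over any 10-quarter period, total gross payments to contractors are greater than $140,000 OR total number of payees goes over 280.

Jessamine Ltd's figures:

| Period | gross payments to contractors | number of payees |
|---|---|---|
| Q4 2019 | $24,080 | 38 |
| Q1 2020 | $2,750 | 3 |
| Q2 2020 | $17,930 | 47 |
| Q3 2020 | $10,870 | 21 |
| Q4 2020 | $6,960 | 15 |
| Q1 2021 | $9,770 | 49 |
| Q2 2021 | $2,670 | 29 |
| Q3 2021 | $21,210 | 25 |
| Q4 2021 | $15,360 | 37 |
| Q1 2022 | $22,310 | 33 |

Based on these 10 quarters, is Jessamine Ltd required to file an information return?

Total gross payments to contractors: $24,080 + $2,750 + $17,930 + $10,870 + $6,960 + $9,770 + $2,670 + $21,210 + $15,360 + $22,310 = $133,910 (≤ $140,000).
Total number of payees: 38 + 3 + 47 + 21 + 15 + 49 + 29 + 25 + 37 + 33 = 297 (> 280).
The test is 'or': at least one threshold is exceeded.

Yes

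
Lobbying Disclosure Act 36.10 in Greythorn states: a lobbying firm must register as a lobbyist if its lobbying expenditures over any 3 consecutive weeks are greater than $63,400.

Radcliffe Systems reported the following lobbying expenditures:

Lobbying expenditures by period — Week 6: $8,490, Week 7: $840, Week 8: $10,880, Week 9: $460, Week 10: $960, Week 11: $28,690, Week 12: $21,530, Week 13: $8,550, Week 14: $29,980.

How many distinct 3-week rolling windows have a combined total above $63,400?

Week 6–Week 8: $8,490 + $840 + $10,880 = $20,210 (under)
Week 7–Week 9: $840 + $10,880 + $460 = $12,180 (under)
Week 8–Week 10: $10,880 + $460 + $960 = $12,300 (under)
Week 9–Week 11: $460 + $960 + $28,690 = $30,110 (under)
Week 10–Week 12: $960 + $28,690 + $21,530 = $51,180 (under)
Week 11–Week 13: $28,690 + $21,530 + $8,550 = $58,770 (under)
Week 12–Week 14: $21,530 + $8,550 + $29,980 = $60,060 (under)
0 windows exceed the threshold.

0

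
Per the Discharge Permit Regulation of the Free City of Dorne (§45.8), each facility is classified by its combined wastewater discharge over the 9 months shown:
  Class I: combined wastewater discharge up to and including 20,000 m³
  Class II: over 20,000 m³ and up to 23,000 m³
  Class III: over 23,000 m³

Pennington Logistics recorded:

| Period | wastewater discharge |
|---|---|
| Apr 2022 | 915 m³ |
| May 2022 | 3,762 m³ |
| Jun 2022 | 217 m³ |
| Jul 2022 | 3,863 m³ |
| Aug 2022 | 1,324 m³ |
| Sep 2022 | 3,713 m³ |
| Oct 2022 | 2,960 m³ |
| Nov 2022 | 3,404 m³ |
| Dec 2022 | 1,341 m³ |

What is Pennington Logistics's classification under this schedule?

Class II

Combined wastewater discharge: 915 m³ + 3,762 m³ + 217 m³ + 3,863 m³ + 1,324 m³ + 3,713 m³ + 2,960 m³ + 3,404 m³ + 1,341 m³ = 21,499 m³.
20,000 m³ < 21,499 m³ ≤ 23,000 m³, so Class II applies.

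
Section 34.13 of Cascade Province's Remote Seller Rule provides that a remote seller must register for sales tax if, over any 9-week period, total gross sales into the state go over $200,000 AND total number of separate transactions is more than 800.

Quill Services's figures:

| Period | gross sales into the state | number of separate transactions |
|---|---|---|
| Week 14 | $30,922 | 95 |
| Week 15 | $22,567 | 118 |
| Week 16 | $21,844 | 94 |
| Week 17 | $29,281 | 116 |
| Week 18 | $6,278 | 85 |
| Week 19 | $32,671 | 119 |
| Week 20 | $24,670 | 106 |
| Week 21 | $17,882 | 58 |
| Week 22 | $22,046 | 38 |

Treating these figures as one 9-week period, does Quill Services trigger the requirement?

Total gross sales into the state: $30,922 + $22,567 + $21,844 + $29,281 + $6,278 + $32,671 + $24,670 + $17,882 + $22,046 = $208,161 (> $200,000).
Total number of separate transactions: 95 + 118 + 94 + 116 + 85 + 119 + 106 + 58 + 38 = 829 (> 800).
The test is 'and': both thresholds are exceeded.

Yes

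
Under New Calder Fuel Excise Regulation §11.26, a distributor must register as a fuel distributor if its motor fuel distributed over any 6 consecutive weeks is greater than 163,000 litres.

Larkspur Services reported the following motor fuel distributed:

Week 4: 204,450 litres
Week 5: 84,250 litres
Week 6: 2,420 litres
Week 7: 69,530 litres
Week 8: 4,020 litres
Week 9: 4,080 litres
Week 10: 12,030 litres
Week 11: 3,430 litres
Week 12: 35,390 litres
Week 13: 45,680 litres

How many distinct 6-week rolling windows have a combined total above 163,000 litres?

2

Week 4–Week 9: 204,450 litres + 84,250 litres + 2,420 litres + 69,530 litres + 4,020 litres + 4,080 litres = 368,750 litres (over)
Week 5–Week 10: 84,250 litres + 2,420 litres + 69,530 litres + 4,020 litres + 4,080 litres + 12,030 litres = 176,330 litres (over)
Week 6–Week 11: 2,420 litres + 69,530 litres + 4,020 litres + 4,080 litres + 12,030 litres + 3,430 litres = 95,510 litres (under)
Week 7–Week 12: 69,530 litres + 4,020 litres + 4,080 litres + 12,030 litres + 3,430 litres + 35,390 litres = 128,480 litres (under)
Week 8–Week 13: 4,020 litres + 4,080 litres + 12,030 litres + 3,430 litres + 35,390 litres + 45,680 litres = 104,630 litres (under)
2 windows exceed the threshold.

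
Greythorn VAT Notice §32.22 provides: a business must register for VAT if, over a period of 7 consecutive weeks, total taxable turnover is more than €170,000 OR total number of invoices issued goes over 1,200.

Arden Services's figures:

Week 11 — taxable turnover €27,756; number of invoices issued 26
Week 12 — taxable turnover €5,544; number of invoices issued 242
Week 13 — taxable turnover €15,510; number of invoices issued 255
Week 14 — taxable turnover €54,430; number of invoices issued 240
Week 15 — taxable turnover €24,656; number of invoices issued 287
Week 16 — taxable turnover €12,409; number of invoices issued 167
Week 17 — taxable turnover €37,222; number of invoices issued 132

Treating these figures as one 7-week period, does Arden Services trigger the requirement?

Total taxable turnover: €27,756 + €5,544 + €15,510 + €54,430 + €24,656 + €12,409 + €37,222 = €177,527 (> €170,000).
Total number of invoices issued: 26 + 242 + 255 + 240 + 287 + 167 + 132 = 1,349 (> 1,200).
The test is 'or': at least one threshold is exceeded.

Yes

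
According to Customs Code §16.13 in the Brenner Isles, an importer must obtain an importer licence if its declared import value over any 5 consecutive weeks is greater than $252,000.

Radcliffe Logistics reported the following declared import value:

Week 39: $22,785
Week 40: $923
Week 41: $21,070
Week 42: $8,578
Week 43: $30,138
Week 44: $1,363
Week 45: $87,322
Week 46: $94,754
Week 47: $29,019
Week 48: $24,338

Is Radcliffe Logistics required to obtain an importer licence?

No

Week 39–Week 43: $22,785 + $923 + $21,070 + $8,578 + $30,138 = $83,494 (under)
Week 40–Week 44: $923 + $21,070 + $8,578 + $30,138 + $1,363 = $62,072 (under)
Week 41–Week 45: $21,070 + $8,578 + $30,138 + $1,363 + $87,322 = $148,471 (under)
Week 42–Week 46: $8,578 + $30,138 + $1,363 + $87,322 + $94,754 = $222,155 (under)
Week 43–Week 47: $30,138 + $1,363 + $87,322 + $94,754 + $29,019 = $242,596 (under)
Week 44–Week 48: $1,363 + $87,322 + $94,754 + $29,019 + $24,338 = $236,796 (under)
No window exceeds $252,000.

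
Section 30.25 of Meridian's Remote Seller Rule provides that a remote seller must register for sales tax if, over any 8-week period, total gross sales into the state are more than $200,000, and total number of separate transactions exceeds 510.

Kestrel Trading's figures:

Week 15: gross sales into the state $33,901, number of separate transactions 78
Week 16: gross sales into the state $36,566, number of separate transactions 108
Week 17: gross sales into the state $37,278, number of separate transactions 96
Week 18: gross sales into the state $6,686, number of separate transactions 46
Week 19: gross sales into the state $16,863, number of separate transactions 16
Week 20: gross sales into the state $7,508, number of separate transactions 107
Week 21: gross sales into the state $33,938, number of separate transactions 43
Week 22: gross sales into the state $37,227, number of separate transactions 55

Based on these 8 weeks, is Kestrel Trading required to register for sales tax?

Total gross sales into the state: $33,901 + $36,566 + $37,278 + $6,686 + $16,863 + $7,508 + $33,938 + $37,227 = $209,967 (> $200,000).
Total number of separate transactions: 78 + 108 + 96 + 46 + 16 + 107 + 43 + 55 = 549 (> 510).
The test is 'and': both thresholds are exceeded.

Yes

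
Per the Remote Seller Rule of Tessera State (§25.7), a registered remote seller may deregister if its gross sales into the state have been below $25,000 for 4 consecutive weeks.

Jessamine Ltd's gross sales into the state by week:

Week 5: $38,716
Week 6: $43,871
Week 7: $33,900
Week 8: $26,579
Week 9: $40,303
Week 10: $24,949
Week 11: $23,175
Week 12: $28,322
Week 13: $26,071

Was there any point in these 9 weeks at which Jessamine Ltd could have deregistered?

Weeks below $25,000: Week 10, Week 11.
Longest run of consecutive weeks below the threshold: 2.
2 < 4, so Jessamine Ltd never became eligible.

No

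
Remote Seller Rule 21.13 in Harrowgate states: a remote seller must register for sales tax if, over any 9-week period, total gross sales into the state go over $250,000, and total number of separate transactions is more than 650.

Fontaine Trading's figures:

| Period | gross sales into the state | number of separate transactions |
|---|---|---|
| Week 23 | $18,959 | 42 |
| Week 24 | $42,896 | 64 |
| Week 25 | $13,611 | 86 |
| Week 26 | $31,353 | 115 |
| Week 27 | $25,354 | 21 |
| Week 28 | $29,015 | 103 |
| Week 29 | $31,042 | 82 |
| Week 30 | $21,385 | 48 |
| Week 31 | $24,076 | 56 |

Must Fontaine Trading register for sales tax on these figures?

No

Total gross sales into the state: $18,959 + $42,896 + $13,611 + $31,353 + $25,354 + $29,015 + $31,042 + $21,385 + $24,076 = $237,691 (≤ $250,000).
Total number of separate transactions: 42 + 64 + 86 + 115 + 21 + 103 + 82 + 48 + 56 = 617 (≤ 650).
The test is 'and': the rule requires both, and at least one is not exceeded.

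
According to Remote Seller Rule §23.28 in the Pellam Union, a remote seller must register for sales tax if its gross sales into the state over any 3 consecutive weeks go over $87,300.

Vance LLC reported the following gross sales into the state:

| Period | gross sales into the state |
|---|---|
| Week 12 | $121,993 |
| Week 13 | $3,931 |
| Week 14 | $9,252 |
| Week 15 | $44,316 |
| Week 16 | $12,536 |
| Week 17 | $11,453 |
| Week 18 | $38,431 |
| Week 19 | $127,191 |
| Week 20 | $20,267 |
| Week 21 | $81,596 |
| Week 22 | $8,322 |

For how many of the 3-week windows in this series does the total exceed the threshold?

Week 12–Week 14: $121,993 + $3,931 + $9,252 = $135,176 (over)
Week 13–Week 15: $3,931 + $9,252 + $44,316 = $57,499 (under)
Week 14–Week 16: $9,252 + $44,316 + $12,536 = $66,104 (under)
Week 15–Week 17: $44,316 + $12,536 + $11,453 = $68,305 (under)
Week 16–Week 18: $12,536 + $11,453 + $38,431 = $62,420 (under)
Week 17–Week 19: $11,453 + $38,431 + $127,191 = $177,075 (over)
Week 18–Week 20: $38,431 + $127,191 + $20,267 = $185,889 (over)
Week 19–Week 21: $127,191 + $20,267 + $81,596 = $229,054 (over)
Week 20–Week 22: $20,267 + $81,596 + $8,322 = $110,185 (over)
5 windows exceed the threshold.

5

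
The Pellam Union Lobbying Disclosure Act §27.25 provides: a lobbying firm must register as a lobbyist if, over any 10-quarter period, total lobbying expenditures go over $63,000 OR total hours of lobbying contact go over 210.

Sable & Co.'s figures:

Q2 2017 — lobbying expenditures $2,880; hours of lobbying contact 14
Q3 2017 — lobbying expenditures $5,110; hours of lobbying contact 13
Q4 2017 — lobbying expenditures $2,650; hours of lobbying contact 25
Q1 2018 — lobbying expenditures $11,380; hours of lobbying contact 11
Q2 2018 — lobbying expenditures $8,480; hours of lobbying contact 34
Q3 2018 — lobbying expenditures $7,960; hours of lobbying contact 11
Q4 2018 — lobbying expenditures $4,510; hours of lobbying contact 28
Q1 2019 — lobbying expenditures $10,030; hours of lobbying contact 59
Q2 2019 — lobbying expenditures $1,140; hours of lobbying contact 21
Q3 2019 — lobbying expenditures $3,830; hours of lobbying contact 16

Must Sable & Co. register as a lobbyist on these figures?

Yes

Total lobbying expenditures: $2,880 + $5,110 + $2,650 + $11,380 + $8,480 + $7,960 + $4,510 + $10,030 + $1,140 + $3,830 = $57,970 (≤ $63,000).
Total hours of lobbying contact: 14 + 13 + 25 + 11 + 34 + 11 + 28 + 59 + 21 + 16 = 232 (> 210).
The test is 'or': at least one threshold is exceeded.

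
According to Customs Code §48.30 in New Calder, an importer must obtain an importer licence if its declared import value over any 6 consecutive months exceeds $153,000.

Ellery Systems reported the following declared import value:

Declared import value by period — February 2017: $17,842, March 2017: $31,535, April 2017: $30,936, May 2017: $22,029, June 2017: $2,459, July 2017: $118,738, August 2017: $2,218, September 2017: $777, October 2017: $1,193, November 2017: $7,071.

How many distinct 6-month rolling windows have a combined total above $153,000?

February 2017–July 2017: $17,842 + $31,535 + $30,936 + $22,029 + $2,459 + $118,738 = $223,539 (over)
March 2017–August 2017: $31,535 + $30,936 + $22,029 + $2,459 + $118,738 + $2,218 = $207,915 (over)
April 2017–September 2017: $30,936 + $22,029 + $2,459 + $118,738 + $2,218 + $777 = $177,157 (over)
May 2017–October 2017: $22,029 + $2,459 + $118,738 + $2,218 + $777 + $1,193 = $147,414 (under)
June 2017–November 2017: $2,459 + $118,738 + $2,218 + $777 + $1,193 + $7,071 = $132,456 (under)
3 windows exceed the threshold.

3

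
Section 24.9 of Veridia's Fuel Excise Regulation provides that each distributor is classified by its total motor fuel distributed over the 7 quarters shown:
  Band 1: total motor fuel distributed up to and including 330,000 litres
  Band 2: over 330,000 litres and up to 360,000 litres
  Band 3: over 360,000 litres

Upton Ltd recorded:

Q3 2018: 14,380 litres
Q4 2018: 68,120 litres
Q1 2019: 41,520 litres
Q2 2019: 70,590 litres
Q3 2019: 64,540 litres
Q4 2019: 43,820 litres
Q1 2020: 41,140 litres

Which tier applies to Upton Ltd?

Band 2

Total motor fuel distributed: 14,380 litres + 68,120 litres + 41,520 litres + 70,590 litres + 64,540 litres + 43,820 litres + 41,140 litres = 344,110 litres.
330,000 litres < 344,110 litres ≤ 360,000 litres, so Band 2 applies.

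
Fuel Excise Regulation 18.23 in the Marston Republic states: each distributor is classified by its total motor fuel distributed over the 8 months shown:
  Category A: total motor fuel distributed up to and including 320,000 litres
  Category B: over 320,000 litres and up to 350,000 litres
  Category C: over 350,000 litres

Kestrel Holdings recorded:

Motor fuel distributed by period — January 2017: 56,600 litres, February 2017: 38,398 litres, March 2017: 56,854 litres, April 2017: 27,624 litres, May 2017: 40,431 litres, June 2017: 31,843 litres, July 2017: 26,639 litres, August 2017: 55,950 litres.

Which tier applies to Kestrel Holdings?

Category B

Total motor fuel distributed: 56,600 litres + 38,398 litres + 56,854 litres + 27,624 litres + 40,431 litres + 31,843 litres + 26,639 litres + 55,950 litres = 334,339 litres.
320,000 litres < 334,339 litres ≤ 350,000 litres, so Category B applies.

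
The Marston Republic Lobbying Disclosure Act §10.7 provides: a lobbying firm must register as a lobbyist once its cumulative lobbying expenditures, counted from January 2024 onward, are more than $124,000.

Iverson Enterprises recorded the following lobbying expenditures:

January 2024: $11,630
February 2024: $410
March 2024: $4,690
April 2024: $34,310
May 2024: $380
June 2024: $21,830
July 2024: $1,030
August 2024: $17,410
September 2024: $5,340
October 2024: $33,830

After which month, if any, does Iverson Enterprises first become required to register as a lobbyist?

Through January 2024: $11,630
Through February 2024: $12,040
Through March 2024: $16,730
Through April 2024: $51,040
Through May 2024: $51,420
Through June 2024: $73,250
Through July 2024: $74,280
Through August 2024: $91,690
Through September 2024: $97,030
Through October 2024: $130,860 ← exceeds threshold

October 2024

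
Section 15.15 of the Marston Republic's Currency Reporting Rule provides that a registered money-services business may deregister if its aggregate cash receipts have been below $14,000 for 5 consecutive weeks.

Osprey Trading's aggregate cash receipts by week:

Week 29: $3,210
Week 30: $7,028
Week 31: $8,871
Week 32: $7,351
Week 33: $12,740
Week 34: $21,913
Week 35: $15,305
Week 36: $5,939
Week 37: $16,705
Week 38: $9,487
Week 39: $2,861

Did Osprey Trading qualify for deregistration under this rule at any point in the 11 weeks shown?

Yes

Weeks below $14,000: Week 29, Week 30, Week 31, Week 32, Week 33, Week 36, Week 38, Week 39.
Longest run of consecutive weeks below the threshold: 5.
5 ≥ 5, so Osprey Trading became eligible.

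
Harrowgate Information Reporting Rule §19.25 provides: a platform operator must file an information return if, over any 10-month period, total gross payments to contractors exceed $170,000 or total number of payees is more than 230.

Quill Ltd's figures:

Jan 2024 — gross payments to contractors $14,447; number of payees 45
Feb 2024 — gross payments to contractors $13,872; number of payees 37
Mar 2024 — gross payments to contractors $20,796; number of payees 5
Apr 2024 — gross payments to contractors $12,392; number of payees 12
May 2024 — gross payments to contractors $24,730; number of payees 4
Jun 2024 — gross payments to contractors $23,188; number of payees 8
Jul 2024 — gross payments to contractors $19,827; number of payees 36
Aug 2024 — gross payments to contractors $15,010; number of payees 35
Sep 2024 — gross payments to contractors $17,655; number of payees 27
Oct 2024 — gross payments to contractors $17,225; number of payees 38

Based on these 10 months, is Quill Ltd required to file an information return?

Yes

Total gross payments to contractors: $14,447 + $13,872 + $20,796 + $12,392 + $24,730 + $23,188 + $19,827 + $15,010 + $17,655 + $17,225 = $179,142 (> $170,000).
Total number of payees: 45 + 37 + 5 + 12 + 4 + 8 + 36 + 35 + 27 + 38 = 247 (> 230).
The test is 'or': at least one threshold is exceeded.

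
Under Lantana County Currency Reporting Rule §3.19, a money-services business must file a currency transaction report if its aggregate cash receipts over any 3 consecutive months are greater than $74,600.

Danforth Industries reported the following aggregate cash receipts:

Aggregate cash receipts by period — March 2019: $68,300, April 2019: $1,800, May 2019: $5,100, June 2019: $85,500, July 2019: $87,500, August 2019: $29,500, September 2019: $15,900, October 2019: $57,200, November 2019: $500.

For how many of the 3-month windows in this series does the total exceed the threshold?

6

March 2019–May 2019: $68,300 + $1,800 + $5,100 = $75,200 (over)
April 2019–June 2019: $1,800 + $5,100 + $85,500 = $92,400 (over)
May 2019–July 2019: $5,100 + $85,500 + $87,500 = $178,100 (over)
June 2019–August 2019: $85,500 + $87,500 + $29,500 = $202,500 (over)
July 2019–September 2019: $87,500 + $29,500 + $15,900 = $132,900 (over)
August 2019–October 2019: $29,500 + $15,900 + $57,200 = $102,600 (over)
September 2019–November 2019: $15,900 + $57,200 + $500 = $73,600 (under)
6 windows exceed the threshold.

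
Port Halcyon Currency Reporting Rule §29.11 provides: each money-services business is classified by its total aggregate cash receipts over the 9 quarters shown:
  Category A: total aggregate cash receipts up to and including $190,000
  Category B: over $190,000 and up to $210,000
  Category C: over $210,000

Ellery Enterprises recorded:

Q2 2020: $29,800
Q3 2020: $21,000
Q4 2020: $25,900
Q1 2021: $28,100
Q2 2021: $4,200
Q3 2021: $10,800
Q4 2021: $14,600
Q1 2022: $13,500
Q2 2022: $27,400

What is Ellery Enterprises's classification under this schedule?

Total aggregate cash receipts: $29,800 + $21,000 + $25,900 + $28,100 + $4,200 + $10,800 + $14,600 + $13,500 + $27,400 = $175,300.
$175,300 ≤ $190,000, so Category A applies.

Category A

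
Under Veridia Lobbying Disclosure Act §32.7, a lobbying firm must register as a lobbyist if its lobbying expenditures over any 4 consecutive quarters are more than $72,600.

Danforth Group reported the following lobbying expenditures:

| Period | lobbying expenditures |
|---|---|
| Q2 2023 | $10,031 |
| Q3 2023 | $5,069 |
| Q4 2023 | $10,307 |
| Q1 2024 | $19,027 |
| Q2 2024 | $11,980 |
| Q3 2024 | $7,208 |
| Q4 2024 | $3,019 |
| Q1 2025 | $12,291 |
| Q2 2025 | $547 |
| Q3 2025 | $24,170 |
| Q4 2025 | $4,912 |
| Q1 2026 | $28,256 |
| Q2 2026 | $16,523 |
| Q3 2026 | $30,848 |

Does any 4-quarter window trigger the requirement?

Yes

Q2 2023–Q1 2024: $10,031 + $5,069 + $10,307 + $19,027 = $44,434 (under)
Q3 2023–Q2 2024: $5,069 + $10,307 + $19,027 + $11,980 = $46,383 (under)
Q4 2023–Q3 2024: $10,307 + $19,027 + $11,980 + $7,208 = $48,522 (under)
Q1 2024–Q4 2024: $19,027 + $11,980 + $7,208 + $3,019 = $41,234 (under)
Q2 2024–Q1 2025: $11,980 + $7,208 + $3,019 + $12,291 = $34,498 (under)
Q3 2024–Q2 2025: $7,208 + $3,019 + $12,291 + $547 = $23,065 (under)
Q4 2024–Q3 2025: $3,019 + $12,291 + $547 + $24,170 = $40,027 (under)
Q1 2025–Q4 2025: $12,291 + $547 + $24,170 + $4,912 = $41,920 (under)
Q2 2025–Q1 2026: $547 + $24,170 + $4,912 + $28,256 = $57,885 (under)
Q3 2025–Q2 2026: $24,170 + $4,912 + $28,256 + $16,523 = $73,861 (over)
Q4 2025–Q3 2026: $4,912 + $28,256 + $16,523 + $30,848 = $80,539 (over)
At least one window exceeds $72,600.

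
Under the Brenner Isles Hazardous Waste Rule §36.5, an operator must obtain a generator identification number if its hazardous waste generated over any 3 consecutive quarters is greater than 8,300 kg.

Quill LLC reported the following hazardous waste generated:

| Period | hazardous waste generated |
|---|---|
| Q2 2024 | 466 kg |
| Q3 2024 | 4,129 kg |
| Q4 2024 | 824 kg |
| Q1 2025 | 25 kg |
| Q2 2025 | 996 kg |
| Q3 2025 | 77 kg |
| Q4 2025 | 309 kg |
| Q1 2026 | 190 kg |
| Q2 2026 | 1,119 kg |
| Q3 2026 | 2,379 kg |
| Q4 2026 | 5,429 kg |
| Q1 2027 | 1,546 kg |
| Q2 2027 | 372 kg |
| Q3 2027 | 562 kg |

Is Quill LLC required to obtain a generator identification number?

Q2 2024–Q4 2024: 466 kg + 4,129 kg + 824 kg = 5,419 kg (under)
Q3 2024–Q1 2025: 4,129 kg + 824 kg + 25 kg = 4,978 kg (under)
Q4 2024–Q2 2025: 824 kg + 25 kg + 996 kg = 1,845 kg (under)
Q1 2025–Q3 2025: 25 kg + 996 kg + 77 kg = 1,098 kg (under)
Q2 2025–Q4 2025: 996 kg + 77 kg + 309 kg = 1,382 kg (under)
Q3 2025–Q1 2026: 77 kg + 309 kg + 190 kg = 576 kg (under)
Q4 2025–Q2 2026: 309 kg + 190 kg + 1,119 kg = 1,618 kg (under)
Q1 2026–Q3 2026: 190 kg + 1,119 kg + 2,379 kg = 3,688 kg (under)
Q2 2026–Q4 2026: 1,119 kg + 2,379 kg + 5,429 kg = 8,927 kg (over)
Q3 2026–Q1 2027: 2,379 kg + 5,429 kg + 1,546 kg = 9,354 kg (over)
Q4 2026–Q2 2027: 5,429 kg + 1,546 kg + 372 kg = 7,347 kg (under)
Q1 2027–Q3 2027: 1,546 kg + 372 kg + 562 kg = 2,480 kg (under)
At least one window exceeds 8,300 kg.

Yes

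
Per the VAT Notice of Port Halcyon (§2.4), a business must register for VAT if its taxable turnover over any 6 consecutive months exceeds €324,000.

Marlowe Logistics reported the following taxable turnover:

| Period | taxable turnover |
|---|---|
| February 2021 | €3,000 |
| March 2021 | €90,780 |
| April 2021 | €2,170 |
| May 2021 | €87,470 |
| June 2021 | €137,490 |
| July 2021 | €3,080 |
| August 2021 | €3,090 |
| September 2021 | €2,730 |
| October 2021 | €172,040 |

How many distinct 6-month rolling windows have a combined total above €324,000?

February 2021–July 2021: €3,000 + €90,780 + €2,170 + €87,470 + €137,490 + €3,080 = €323,990 (under)
March 2021–August 2021: €90,780 + €2,170 + €87,470 + €137,490 + €3,080 + €3,090 = €324,080 (over)
April 2021–September 2021: €2,170 + €87,470 + €137,490 + €3,080 + €3,090 + €2,730 = €236,030 (under)
May 2021–October 2021: €87,470 + €137,490 + €3,080 + €3,090 + €2,730 + €172,040 = €405,900 (over)
2 windows exceed the threshold.

2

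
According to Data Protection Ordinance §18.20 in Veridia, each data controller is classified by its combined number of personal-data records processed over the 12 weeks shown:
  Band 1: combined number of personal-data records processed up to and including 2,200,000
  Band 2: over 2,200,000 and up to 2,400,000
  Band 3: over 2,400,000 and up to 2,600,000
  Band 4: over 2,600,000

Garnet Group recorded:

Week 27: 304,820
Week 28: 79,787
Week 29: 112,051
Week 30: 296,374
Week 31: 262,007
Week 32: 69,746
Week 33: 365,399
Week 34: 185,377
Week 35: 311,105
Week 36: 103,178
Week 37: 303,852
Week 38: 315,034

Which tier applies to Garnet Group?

Band 4

Combined number of personal-data records processed: 304,820 + 79,787 + 112,051 + 296,374 + 262,007 + 69,746 + 365,399 + 185,377 + 311,105 + 103,178 + 303,852 + 315,034 = 2,708,730.
2,708,730 > 2,600,000, so Band 4 applies.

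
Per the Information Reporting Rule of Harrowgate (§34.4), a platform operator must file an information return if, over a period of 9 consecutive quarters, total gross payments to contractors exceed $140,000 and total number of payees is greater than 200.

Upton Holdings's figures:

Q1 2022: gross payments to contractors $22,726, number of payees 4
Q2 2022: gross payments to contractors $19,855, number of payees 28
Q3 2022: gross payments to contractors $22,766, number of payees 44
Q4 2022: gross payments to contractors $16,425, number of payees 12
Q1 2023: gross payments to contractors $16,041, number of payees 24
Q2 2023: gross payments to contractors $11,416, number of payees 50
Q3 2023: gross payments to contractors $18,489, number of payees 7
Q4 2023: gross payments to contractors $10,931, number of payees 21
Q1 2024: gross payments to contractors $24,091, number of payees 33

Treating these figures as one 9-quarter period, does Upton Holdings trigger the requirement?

Yes

Total gross payments to contractors: $22,726 + $19,855 + $22,766 + $16,425 + $16,041 + $11,416 + $18,489 + $10,931 + $24,091 = $162,740 (> $140,000).
Total number of payees: 4 + 28 + 44 + 12 + 24 + 50 + 7 + 21 + 33 = 223 (> 200).
The test is 'and': both thresholds are exceeded.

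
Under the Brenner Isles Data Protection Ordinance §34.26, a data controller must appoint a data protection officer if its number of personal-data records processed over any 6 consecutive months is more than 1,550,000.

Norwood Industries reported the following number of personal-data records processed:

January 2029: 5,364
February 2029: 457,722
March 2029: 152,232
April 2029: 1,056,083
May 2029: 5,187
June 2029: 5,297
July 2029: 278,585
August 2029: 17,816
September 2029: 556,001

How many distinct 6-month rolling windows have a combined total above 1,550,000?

January 2029–June 2029: 5,364 + 457,722 + 152,232 + 1,056,083 + 5,187 + 5,297 = 1,681,885 (over)
February 2029–July 2029: 457,722 + 152,232 + 1,056,083 + 5,187 + 5,297 + 278,585 = 1,955,106 (over)
March 2029–August 2029: 152,232 + 1,056,083 + 5,187 + 5,297 + 278,585 + 17,816 = 1,515,200 (under)
April 2029–September 2029: 1,056,083 + 5,187 + 5,297 + 278,585 + 17,816 + 556,001 = 1,918,969 (over)
3 windows exceed the threshold.

3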